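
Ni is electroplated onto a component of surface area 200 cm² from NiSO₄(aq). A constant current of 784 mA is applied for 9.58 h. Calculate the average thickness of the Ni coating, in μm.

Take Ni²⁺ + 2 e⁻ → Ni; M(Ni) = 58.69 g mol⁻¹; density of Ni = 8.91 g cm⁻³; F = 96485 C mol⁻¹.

Q = I·t = 0.7840 × 34488 = 27040 C; n(e⁻) = 0.2802 mol.
n(Ni) = n(e⁻)/2 = 0.1401 mol, so m = 0.1401 × 58.69 = 8.224 g.
Volume = m/ρ = 8.224 / 8.91 = 0.9230 cm³.
Thickness = V/A = 0.9230 / 200 = 0.00461 cm = 46.1 μm.

46.1 μm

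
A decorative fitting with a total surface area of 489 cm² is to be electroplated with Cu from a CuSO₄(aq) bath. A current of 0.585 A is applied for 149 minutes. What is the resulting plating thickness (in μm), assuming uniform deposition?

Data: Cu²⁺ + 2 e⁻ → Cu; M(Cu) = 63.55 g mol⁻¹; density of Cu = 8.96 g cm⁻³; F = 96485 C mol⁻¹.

Q = I·t = 0.5850 × 8940.0 = 5230 C; n(e⁻) = 0.05420 mol.
n(Cu) = n(e⁻)/2 = 0.02710 mol, so m = 0.02710 × 63.55 = 1.722 g.
Volume = m/ρ = 1.722 / 8.96 = 0.1922 cm³.
Thickness = V/A = 0.1922 / 489 = 3.93 × 10⁻⁴ cm = 3.93 μm.

3.93 μm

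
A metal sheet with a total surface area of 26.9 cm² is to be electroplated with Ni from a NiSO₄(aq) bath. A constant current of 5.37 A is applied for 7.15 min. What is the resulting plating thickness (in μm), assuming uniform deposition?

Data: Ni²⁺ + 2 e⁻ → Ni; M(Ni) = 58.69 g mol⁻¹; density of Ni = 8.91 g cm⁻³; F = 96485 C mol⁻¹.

Q = I·t = 5.370 × 429.00 = 2304 C; n(e⁻) = 0.02388 mol.
n(Ni) = n(e⁻)/2 = 0.01194 mol, so m = 0.01194 × 58.69 = 0.7007 g.
Volume = m/ρ = 0.7007 / 8.91 = 0.07864 cm³.
Thickness = V/A = 0.07864 / 26.9 = 0.00292 cm = 29.2 μm.

29.2 μm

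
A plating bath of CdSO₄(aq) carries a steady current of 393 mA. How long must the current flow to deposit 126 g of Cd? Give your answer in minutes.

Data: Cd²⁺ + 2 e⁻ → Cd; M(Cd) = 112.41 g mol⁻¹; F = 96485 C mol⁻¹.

9170 min

n(Cd) = m/M = 126 / 112.41 = 1.121 mol.
Each Cd atom requires 2 electrons, so n(e⁻) = 2 × 1.121 = 2.242 mol.
Q = n(e⁻)·F = 2.242 × 96485 = 216300 C.
t = Q/I = 216300 / 0.3930 A = 550400 s = 9170 min.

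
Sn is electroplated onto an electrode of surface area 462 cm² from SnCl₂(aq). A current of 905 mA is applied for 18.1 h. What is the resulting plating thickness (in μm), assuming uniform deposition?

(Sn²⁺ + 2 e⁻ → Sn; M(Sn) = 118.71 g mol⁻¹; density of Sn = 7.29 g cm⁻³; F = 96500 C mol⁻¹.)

108 μm

Q = I·t = 0.9050 × 65160 = 58970 C; n(e⁻) = 0.6111 mol.
n(Sn) = n(e⁻)/2 = 0.3055 mol, so m = 0.3055 × 118.71 = 36.27 g.
Volume = m/ρ = 36.27 / 7.29 = 4.975 cm³.
Thickness = V/A = 4.975 / 462 = 0.0108 cm = 108 μm.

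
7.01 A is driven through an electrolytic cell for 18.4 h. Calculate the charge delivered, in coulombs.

4.64 × 10⁵ C

Q = I·t = 7.010 A × 66240 s = 4.64 × 10⁵ C.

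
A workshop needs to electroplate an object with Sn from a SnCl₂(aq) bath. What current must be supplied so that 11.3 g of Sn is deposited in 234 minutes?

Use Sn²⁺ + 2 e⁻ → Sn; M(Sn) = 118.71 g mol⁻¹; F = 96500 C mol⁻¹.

n(Sn) = 11.3 / 118.71 = 0.09519 mol.
n(e⁻) = 2 × 0.09519 = 0.1904 mol.
Q = n(e⁻)·F = 0.1904 × 96500 = 18370 C.
I = Q/t = 18370 / 14040 s = 1.31 A.

1.31 A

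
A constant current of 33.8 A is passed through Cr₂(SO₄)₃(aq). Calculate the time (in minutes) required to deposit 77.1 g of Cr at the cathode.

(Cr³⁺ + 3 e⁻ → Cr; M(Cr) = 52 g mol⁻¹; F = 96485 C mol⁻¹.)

n(Cr) = m/M = 77.1 / 52 = 1.483 mol.
Each Cr atom requires 3 electrons, so n(e⁻) = 3 × 1.483 = 4.448 mol.
Q = n(e⁻)·F = 4.448 × 96485 = 429200 C.
t = Q/I = 429200 / 33.80 A = 12700 s = 212 min.

212 min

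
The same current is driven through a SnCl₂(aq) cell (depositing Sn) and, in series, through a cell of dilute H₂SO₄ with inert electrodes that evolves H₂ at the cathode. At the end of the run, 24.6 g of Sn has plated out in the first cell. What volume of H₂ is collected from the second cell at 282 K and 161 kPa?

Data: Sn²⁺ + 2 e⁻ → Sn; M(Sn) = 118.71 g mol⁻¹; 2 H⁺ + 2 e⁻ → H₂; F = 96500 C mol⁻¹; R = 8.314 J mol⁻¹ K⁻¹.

3.02 L

n(Sn) = 24.6 / 118.71 = 0.2072 mol, so n(e⁻) = 2 × 0.2072 = 0.4145 mol.
The cells are in series, so the same 0.4145 mol of electrons passes through the second cell.
2 H⁺ + 2 e⁻ → H₂ — 2 mol e⁻ per mol H₂, so n(H₂) = 0.4145/2 = 0.2072 mol.
V = nRT/P = (0.2072 × 8.314 × 282) / (161 × 10³) = 0.00302 m³ = 3.02 L.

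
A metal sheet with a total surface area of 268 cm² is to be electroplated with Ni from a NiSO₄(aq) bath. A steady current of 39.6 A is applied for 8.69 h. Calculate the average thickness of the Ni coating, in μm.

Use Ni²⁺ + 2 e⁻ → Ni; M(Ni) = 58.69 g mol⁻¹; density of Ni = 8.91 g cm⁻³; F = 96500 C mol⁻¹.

Q = I·t = 39.60 × 31284 = 1239000 C; n(e⁻) = 12.84 mol.
n(Ni) = n(e⁻)/2 = 6.419 mol, so m = 6.419 × 58.69 = 376.7 g.
Volume = m/ρ = 376.7 / 8.91 = 42.28 cm³.
Thickness = V/A = 42.28 / 268 = 0.158 cm = 1580 μm.

1580 μm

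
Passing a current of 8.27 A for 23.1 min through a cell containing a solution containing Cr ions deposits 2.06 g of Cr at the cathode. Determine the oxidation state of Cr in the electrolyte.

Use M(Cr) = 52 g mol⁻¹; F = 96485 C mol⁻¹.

Q = I·t = 8.270 A × 1386.0 s = 11460 C, so n(e⁻) = 11460/96485 = 0.1188 mol.
n(Cr) deposited = 2.06 / 52 = 0.03962 mol.
Electrons per atom = n(e⁻)/n(Cr) = 0.1188 / 0.03962 = 3.00 ≈ 3, so the ion is Cr³⁺.

+3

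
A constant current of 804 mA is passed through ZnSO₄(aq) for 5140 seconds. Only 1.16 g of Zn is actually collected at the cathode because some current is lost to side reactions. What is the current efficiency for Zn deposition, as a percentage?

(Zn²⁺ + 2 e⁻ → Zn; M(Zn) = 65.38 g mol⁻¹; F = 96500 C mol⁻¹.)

Q = I·t = 0.8040 × 5140.0 = 4133 C; n(e⁻) = 4133/96500 = 0.04282 mol.
Theoretical n(Zn) = n(e⁻)/2 = 0.02141 mol, i.e. m_theo = 0.02141 × 65.38 = 1.400 g.
Efficiency = m_actual / m_theo = 1.16 / 1.400 = 82.9 %.

82.9 %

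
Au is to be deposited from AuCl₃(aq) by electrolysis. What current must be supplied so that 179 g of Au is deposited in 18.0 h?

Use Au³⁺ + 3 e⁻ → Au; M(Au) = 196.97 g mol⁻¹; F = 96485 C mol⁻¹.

n(Au) = 179 / 196.97 = 0.9088 mol.
n(e⁻) = 3 × 0.9088 = 2.726 mol.
Q = n(e⁻)·F = 2.726 × 96485 = 263000 C.
I = Q/t = 263000 / 64800 s = 4.06 A.

4.06 A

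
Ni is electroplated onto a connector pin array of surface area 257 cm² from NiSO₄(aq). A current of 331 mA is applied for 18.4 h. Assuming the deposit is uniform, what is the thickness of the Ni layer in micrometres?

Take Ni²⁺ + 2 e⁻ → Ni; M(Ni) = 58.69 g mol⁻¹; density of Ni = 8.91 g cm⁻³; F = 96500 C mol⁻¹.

29.1 μm

Q = I·t = 0.3310 × 66240 = 21930 C; n(e⁻) = 0.2272 mol.
n(Ni) = n(e⁻)/2 = 0.1136 mol, so m = 0.1136 × 58.69 = 6.667 g.
Volume = m/ρ = 6.667 / 8.91 = 0.7483 cm³.
Thickness = V/A = 0.7483 / 257 = 0.00291 cm = 29.1 μm.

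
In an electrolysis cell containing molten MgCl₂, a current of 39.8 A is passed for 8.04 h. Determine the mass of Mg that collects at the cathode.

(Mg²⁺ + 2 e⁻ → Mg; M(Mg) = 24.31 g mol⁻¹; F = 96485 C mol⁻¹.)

145 g

Q = I·t = 39.80 A × 28944 s = 1152000 C.
n(e⁻) = Q/F = 1152000 / 96485 = 11.94 mol.
Mg²⁺ + 2 e⁻ → Mg, so n(Mg) = n(e⁻)/2 = 5.970 mol.
m = n·M = 5.970 × 24.31 = 145 g.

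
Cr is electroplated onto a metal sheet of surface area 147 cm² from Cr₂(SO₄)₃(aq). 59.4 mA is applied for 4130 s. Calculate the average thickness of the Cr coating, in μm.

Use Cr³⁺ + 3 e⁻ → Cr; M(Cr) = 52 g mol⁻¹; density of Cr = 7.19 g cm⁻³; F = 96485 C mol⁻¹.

Q = I·t = 0.05940 × 4130.0 = 245.3 C; n(e⁻) = 0.002543 mol.
n(Cr) = n(e⁻)/3 = 0.0008475 mol, so m = 0.0008475 × 52 = 0.04407 g.
Volume = m/ρ = 0.04407 / 7.19 = 0.006130 cm³.
Thickness = V/A = 0.006130 / 147 = 4.17 × 10⁻⁵ cm = 0.417 μm.

0.417 μm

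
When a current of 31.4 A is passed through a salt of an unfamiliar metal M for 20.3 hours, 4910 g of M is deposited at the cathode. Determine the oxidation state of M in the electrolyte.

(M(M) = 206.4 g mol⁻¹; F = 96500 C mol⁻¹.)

+1

Q = I·t = 31.40 A × 73080 s = 2295000 C, so n(e⁻) = 2295000/96500 = 23.78 mol.
n(M) deposited = 4910 / 206.4 = 23.79 mol.
Electrons per atom = n(e⁻)/n(M) = 23.78 / 23.79 = 1.00 ≈ 1, so the ion is M⁺.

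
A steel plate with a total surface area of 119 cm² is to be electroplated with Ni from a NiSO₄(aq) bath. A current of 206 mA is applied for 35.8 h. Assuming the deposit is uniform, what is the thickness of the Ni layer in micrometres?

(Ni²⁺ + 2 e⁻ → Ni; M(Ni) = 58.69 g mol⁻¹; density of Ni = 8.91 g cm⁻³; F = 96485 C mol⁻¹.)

Q = I·t = 0.2060 × 128880 = 26550 C; n(e⁻) = 0.2752 mol.
n(Ni) = n(e⁻)/2 = 0.1376 mol, so m = 0.1376 × 58.69 = 8.075 g.
Volume = m/ρ = 8.075 / 8.91 = 0.9063 cm³.
Thickness = V/A = 0.9063 / 119 = 0.00762 cm = 76.2 μm.

76.2 μm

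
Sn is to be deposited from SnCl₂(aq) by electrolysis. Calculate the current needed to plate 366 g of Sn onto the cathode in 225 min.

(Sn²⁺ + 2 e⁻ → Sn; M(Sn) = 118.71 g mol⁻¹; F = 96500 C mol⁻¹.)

n(Sn) = 366 / 118.71 = 3.083 mol.
n(e⁻) = 2 × 3.083 = 6.166 mol.
Q = n(e⁻)·F = 6.166 × 96500 = 595000 C.
I = Q/t = 595000 / 13500 s = 44.1 A.

44.1 A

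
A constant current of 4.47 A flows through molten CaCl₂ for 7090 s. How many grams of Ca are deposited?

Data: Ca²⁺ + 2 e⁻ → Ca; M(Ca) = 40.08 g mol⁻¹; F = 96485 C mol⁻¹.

Q = I·t = 4.470 A × 7090.0 s = 31690 C.
n(e⁻) = Q/F = 31690 / 96485 = 0.3285 mol.
Ca²⁺ + 2 e⁻ → Ca, so n(Ca) = n(e⁻)/2 = 0.1642 mol.
m = n·M = 0.1642 × 40.08 = 6.58 g.

6.58 g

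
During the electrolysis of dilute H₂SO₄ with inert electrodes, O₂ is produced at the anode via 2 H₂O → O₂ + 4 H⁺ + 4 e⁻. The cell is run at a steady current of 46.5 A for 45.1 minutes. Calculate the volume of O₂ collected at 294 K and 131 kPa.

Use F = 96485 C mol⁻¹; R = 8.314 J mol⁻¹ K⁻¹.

Q = I·t = 46.50 A × 2706.0 s = 125800 C.
n(e⁻) = Q/F = 125800 / 96485 = 1.304 mol.
4 electrons are transferred per O₂ molecule, so n(O₂) = 1.304 / 4 = 0.3260 mol.
V = nRT/P = (0.3260 × 8.314 × 294) / (131 × 10³ Pa) = 0.00608 m³ = 6.08 L.

6.08 L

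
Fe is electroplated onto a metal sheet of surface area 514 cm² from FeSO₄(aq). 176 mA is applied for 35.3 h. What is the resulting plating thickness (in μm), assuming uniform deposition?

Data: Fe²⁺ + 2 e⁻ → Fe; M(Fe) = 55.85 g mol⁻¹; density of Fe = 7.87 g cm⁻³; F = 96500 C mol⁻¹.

Q = I·t = 0.1760 × 127080 = 22370 C; n(e⁻) = 0.2318 mol.
n(Fe) = n(e⁻)/2 = 0.1159 mol, so m = 0.1159 × 55.85 = 6.472 g.
Volume = m/ρ = 6.472 / 7.87 = 0.8224 cm³.
Thickness = V/A = 0.8224 / 514 = 0.00160 cm = 16.0 μm.

16.0 μm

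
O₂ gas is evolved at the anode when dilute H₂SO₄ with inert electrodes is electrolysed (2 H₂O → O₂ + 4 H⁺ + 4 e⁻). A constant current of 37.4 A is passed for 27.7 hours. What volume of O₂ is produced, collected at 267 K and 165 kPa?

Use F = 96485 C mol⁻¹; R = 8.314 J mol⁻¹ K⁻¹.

130 L

Q = I·t = 37.40 A × 99720 s = 3730000 C.
n(e⁻) = Q/F = 3730000 / 96485 = 38.65 mol.
4 electrons are transferred per O₂ molecule, so n(O₂) = 38.65 / 4 = 9.663 mol.
V = nRT/P = (9.663 × 8.314 × 267) / (165 × 10³ Pa) = 0.130 m³ = 130 L.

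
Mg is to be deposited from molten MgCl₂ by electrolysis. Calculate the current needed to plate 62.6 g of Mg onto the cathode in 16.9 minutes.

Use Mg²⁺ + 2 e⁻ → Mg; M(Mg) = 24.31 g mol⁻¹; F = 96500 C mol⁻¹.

n(Mg) = 62.6 / 24.31 = 2.575 mol.
n(e⁻) = 2 × 2.575 = 5.150 mol.
Q = n(e⁻)·F = 5.150 × 96500 = 497000 C.
I = Q/t = 497000 / 1014.0 s = 490 A.

490 A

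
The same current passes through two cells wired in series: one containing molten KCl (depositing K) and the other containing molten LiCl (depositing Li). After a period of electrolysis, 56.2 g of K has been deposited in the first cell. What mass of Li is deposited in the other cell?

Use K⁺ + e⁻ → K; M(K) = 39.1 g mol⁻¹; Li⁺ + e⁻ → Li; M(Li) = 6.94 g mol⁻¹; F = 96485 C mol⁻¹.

n(K) = 56.2 / 39.1 = 1.437 mol.
Since K⁺ + e⁻ → K, n(e⁻) passed = 1 × 1.437 = 1.437 mol.
Cells in series carry the same charge, so the same 1.437 mol of electrons passes through cell 2.
Li⁺ + e⁻ → Li, so n(Li) = 1.437 / 1 = 1.437 mol.
m(Li) = 1.437 × 6.94 = 9.98 g.

9.98 g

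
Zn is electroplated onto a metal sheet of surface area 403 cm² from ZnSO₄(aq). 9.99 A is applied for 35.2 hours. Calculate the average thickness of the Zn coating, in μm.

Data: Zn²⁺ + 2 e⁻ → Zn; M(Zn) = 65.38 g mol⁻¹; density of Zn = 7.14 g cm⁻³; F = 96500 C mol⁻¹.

Q = I·t = 9.990 × 126720 = 1266000 C; n(e⁻) = 13.12 mol.
n(Zn) = n(e⁻)/2 = 6.559 mol, so m = 6.559 × 65.38 = 428.8 g.
Volume = m/ρ = 428.8 / 7.14 = 60.06 cm³.
Thickness = V/A = 60.06 / 403 = 0.149 cm = 1490 μm.

1490 μm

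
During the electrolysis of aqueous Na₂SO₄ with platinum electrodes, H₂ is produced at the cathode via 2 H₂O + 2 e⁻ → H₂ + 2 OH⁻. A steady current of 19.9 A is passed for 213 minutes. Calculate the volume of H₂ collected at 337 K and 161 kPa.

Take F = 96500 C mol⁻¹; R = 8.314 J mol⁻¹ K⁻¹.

Q = I·t = 19.90 A × 12780 s = 254300 C.
n(e⁻) = Q/F = 254300 / 96500 = 2.635 mol.
2 electrons are transferred per H₂ molecule, so n(H₂) = 2.635 / 2 = 1.318 mol.
V = nRT/P = (1.318 × 8.314 × 337) / (161 × 10³ Pa) = 0.0229 m³ = 22.9 L.

22.9 L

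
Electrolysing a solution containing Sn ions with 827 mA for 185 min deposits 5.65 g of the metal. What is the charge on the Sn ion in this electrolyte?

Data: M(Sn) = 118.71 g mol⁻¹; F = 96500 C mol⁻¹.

Q = I·t = 0.8270 A × 11100 s = 9180 C, so n(e⁻) = 9180/96500 = 0.09513 mol.
n(Sn) deposited = 5.65 / 118.71 = 0.04759 mol.
Electrons per atom = n(e⁻)/n(Sn) = 0.09513 / 0.04759 = 2.00 ≈ 2, so the ion is Sn²⁺.

+2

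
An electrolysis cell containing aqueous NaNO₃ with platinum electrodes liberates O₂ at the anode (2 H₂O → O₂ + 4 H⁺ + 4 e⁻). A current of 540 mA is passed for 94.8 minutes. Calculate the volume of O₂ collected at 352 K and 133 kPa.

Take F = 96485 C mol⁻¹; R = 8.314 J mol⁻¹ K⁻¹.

0.175 L

Q = I·t = 0.5400 A × 5688.0 s = 3072 C.
n(e⁻) = Q/F = 3072 / 96485 = 0.03183 mol.
4 electrons are transferred per O₂ molecule, so n(O₂) = 0.03183 / 4 = 0.007959 mol.
V = nRT/P = (0.007959 × 8.314 × 352) / (133 × 10³ Pa) = 1.75 × 10⁻⁴ m³ = 0.175 L.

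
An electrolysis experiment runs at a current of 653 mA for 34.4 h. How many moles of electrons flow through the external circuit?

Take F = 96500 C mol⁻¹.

0.838 mol

Q = I·t = 0.6530 A × 123840 s = 80870 C.
n(e⁻) = Q/F = 80870 / 96500 = 0.838 mol.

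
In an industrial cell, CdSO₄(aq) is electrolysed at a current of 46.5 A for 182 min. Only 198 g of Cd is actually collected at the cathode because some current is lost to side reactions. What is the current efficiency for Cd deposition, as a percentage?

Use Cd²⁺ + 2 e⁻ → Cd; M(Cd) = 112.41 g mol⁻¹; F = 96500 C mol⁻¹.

66.9 %

Q = I·t = 46.50 × 10920 = 507800 C; n(e⁻) = 507800/96500 = 5.262 mol.
Theoretical n(Cd) = n(e⁻)/2 = 2.631 mol, i.e. m_theo = 2.631 × 112.41 = 295.7 g.
Efficiency = m_actual / m_theo = 198 / 295.7 = 66.9 %.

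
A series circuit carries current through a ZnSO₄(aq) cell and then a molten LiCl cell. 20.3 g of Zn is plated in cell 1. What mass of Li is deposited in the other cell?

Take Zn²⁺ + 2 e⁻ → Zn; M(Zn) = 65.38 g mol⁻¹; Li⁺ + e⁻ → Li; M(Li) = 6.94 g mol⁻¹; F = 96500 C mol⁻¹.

4.31 g

n(Zn) = 20.3 / 65.38 = 0.3105 mol.
Since Zn²⁺ + 2 e⁻ → Zn, n(e⁻) passed = 2 × 0.3105 = 0.6210 mol.
Cells in series carry the same charge, so the same 0.6210 mol of electrons passes through cell 2.
Li⁺ + e⁻ → Li, so n(Li) = 0.6210 / 1 = 0.6210 mol.
m(Li) = 0.6210 × 6.94 = 4.31 g.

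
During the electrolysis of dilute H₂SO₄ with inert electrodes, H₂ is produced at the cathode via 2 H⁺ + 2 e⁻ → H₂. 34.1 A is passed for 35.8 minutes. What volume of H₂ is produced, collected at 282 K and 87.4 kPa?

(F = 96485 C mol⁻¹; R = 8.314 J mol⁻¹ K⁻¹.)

Q = I·t = 34.10 A × 2148.0 s = 73250 C.
n(e⁻) = Q/F = 73250 / 96485 = 0.7592 mol.
2 electrons are transferred per H₂ molecule, so n(H₂) = 0.7592 / 2 = 0.3796 mol.
V = nRT/P = (0.3796 × 8.314 × 282) / (87.4 × 10³ Pa) = 0.0102 m³ = 10.2 L.

10.2 L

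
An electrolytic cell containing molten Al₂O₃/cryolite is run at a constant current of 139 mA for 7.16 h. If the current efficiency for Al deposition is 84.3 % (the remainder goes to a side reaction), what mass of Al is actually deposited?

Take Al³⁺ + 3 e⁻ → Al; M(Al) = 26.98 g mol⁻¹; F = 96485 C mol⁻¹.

Q = I·t = 0.1390 × 25776 = 3583 C.
n(e⁻) = 3583/96485 = 0.03713 mol; theoretically n(Al) = 0.03713/3 = 0.01238 mol, m_theo = 0.3340 g.
At 84.3 % efficiency, m_actual = 0.843 × 0.3340 = 0.282 g.

0.282 g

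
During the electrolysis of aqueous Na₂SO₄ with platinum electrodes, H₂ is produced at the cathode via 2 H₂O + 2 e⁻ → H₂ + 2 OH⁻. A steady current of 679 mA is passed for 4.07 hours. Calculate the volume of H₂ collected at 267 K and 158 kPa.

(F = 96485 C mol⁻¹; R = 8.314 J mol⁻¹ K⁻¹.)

0.724 L

Q = I·t = 0.6790 A × 14652 s = 9949 C.
n(e⁻) = Q/F = 9949 / 96485 = 0.1031 mol.
2 electrons are transferred per H₂ molecule, so n(H₂) = 0.1031 / 2 = 0.05156 mol.
V = nRT/P = (0.05156 × 8.314 × 267) / (158 × 10³ Pa) = 7.24 × 10⁻⁴ m³ = 0.724 L.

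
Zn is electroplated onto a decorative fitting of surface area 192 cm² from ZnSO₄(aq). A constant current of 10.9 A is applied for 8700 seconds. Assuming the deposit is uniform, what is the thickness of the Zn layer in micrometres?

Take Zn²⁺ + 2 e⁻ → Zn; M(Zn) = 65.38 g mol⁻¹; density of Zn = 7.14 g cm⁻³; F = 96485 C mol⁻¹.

234 μm

Q = I·t = 10.90 × 8700.0 = 94830 C; n(e⁻) = 0.9828 mol.
n(Zn) = n(e⁻)/2 = 0.4914 mol, so m = 0.4914 × 65.38 = 32.13 g.
Volume = m/ρ = 32.13 / 7.14 = 4.500 cm³.
Thickness = V/A = 4.500 / 192 = 0.0234 cm = 234 μm.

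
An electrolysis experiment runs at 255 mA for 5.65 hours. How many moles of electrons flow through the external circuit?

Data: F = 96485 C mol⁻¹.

0.0538 mol

Q = I·t = 0.2550 A × 20340 s = 5187 C.
n(e⁻) = Q/F = 5187 / 96485 = 0.0538 mol.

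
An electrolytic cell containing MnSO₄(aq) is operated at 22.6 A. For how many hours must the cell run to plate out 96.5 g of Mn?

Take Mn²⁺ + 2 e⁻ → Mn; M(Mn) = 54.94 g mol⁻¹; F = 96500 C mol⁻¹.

4.17 h

n(Mn) = m/M = 96.5 / 54.94 = 1.756 mol.
Each Mn atom requires 2 electrons, so n(e⁻) = 2 × 1.756 = 3.513 mol.
Q = n(e⁻)·F = 3.513 × 96500 = 339000 C.
t = Q/I = 339000 / 22.60 A = 15000 s = 4.17 h.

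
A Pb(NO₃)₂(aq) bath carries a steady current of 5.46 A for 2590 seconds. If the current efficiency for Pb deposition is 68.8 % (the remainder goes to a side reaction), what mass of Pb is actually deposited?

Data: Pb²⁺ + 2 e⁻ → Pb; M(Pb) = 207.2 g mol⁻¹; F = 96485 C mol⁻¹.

10.4 g

Q = I·t = 5.460 × 2590.0 = 14140 C.
n(e⁻) = 14140/96485 = 0.1466 mol; theoretically n(Pb) = 0.1466/2 = 0.07328 mol, m_theo = 15.18 g.
At 68.8 % efficiency, m_actual = 0.688 × 15.18 = 10.4 g.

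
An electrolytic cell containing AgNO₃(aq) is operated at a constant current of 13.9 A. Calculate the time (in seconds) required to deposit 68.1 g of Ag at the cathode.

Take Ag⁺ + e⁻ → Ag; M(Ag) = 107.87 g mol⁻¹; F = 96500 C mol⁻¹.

4380 s

n(Ag) = m/M = 68.1 / 107.87 = 0.6313 mol.
Each Ag atom requires 1 electron, so n(e⁻) = 1 × 0.6313 = 0.6313 mol.
Q = n(e⁻)·F = 0.6313 × 96500 = 60920 C.
t = Q/I = 60920 / 13.90 A = 4383 s.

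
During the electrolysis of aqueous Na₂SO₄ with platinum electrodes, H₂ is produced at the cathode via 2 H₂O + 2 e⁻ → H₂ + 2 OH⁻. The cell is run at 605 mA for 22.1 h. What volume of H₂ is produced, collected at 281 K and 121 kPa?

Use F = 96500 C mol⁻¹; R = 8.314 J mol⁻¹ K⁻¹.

Q = I·t = 0.6050 A × 79560 s = 48130 C.
n(e⁻) = Q/F = 48130 / 96500 = 0.4988 mol.
2 electrons are transferred per H₂ molecule, so n(H₂) = 0.4988 / 2 = 0.2494 mol.
V = nRT/P = (0.2494 × 8.314 × 281) / (121 × 10³ Pa) = 0.00482 m³ = 4.82 L.

4.82 L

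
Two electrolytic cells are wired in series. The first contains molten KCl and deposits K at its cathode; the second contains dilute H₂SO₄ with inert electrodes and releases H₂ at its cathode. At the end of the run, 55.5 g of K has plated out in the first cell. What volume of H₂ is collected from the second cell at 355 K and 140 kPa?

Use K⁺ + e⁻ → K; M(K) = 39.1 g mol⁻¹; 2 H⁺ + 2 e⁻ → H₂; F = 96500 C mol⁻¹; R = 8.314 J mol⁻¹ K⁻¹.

15.0 L

n(K) = 55.5 / 39.1 = 1.419 mol, so n(e⁻) = 1 × 1.419 = 1.419 mol.
The cells are in series, so the same 1.419 mol of electrons passes through the second cell.
2 H⁺ + 2 e⁻ → H₂ — 2 mol e⁻ per mol H₂, so n(H₂) = 1.419/2 = 0.7097 mol.
V = nRT/P = (0.7097 × 8.314 × 355) / (140 × 10³) = 0.0150 m³ = 15.0 L.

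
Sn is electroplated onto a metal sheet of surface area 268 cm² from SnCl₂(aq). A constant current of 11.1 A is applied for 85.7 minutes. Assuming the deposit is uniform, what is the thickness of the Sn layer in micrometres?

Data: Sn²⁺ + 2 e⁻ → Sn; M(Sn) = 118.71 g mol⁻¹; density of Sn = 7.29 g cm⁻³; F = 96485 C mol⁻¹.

Q = I·t = 11.10 × 5142.0 = 57080 C; n(e⁻) = 0.5916 mol.
n(Sn) = n(e⁻)/2 = 0.2958 mol, so m = 0.2958 × 118.71 = 35.11 g.
Volume = m/ρ = 35.11 / 7.29 = 4.816 cm³.
Thickness = V/A = 4.816 / 268 = 0.0180 cm = 180 μm.

180 μm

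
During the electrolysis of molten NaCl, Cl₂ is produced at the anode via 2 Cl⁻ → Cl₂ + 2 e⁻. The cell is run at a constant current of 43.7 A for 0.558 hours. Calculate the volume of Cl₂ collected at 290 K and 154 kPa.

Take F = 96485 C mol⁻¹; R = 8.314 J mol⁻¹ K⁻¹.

Q = I·t = 43.70 A × 2008.8 s = 87780 C.
n(e⁻) = Q/F = 87780 / 96485 = 0.9098 mol.
2 electrons are transferred per Cl₂ molecule, so n(Cl₂) = 0.9098 / 2 = 0.4549 mol.
V = nRT/P = (0.4549 × 8.314 × 290) / (154 × 10³ Pa) = 0.00712 m³ = 7.12 L.

7.12 L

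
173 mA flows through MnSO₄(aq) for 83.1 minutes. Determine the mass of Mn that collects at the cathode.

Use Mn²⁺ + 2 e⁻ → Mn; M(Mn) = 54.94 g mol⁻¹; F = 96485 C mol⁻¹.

0.246 g

Q = I·t = 0.1730 A × 4986.0 s = 862.6 C.
n(e⁻) = Q/F = 862.6 / 96485 = 0.008940 mol.
Mn²⁺ + 2 e⁻ → Mn, so n(Mn) = n(e⁻)/2 = 0.004470 mol.
m = n·M = 0.004470 × 54.94 = 0.246 g.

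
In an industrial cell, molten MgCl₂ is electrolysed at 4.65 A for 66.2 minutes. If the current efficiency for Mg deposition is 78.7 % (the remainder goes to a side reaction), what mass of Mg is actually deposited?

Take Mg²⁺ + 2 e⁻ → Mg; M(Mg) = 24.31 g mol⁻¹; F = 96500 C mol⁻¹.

1.83 g

Q = I·t = 4.650 × 3972.0 = 18470 C.
n(e⁻) = 18470/96500 = 0.1914 mol; theoretically n(Mg) = 0.1914/2 = 0.09570 mol, m_theo = 2.326 g.
At 78.7 % efficiency, m_actual = 0.787 × 2.326 = 1.83 g.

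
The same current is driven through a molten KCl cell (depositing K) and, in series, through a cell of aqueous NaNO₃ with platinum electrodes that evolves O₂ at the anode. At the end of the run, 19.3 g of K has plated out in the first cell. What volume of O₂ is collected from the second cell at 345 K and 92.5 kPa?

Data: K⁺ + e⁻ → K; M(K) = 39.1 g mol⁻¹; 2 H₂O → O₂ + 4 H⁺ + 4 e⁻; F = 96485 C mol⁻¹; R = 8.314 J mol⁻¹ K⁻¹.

n(K) = 19.3 / 39.1 = 0.4936 mol, so n(e⁻) = 1 × 0.4936 = 0.4936 mol.
The cells are in series, so the same 0.4936 mol of electrons passes through the second cell.
2 H₂O → O₂ + 4 H⁺ + 4 e⁻ — 4 mol e⁻ per mol O₂, so n(O₂) = 0.4936/4 = 0.1234 mol.
V = nRT/P = (0.1234 × 8.314 × 345) / (92.5 × 10³) = 0.00383 m³ = 3.83 L.

3.83 L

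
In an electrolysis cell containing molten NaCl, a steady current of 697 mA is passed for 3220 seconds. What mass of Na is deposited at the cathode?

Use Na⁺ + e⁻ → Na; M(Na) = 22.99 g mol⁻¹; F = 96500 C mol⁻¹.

0.535 g

Q = I·t = 0.6970 A × 3220.0 s = 2244 C.
n(e⁻) = Q/F = 2244 / 96500 = 0.02326 mol.
Na⁺ + e⁻ → Na, so n(Na) = n(e⁻)/1 = 0.02326 mol.
m = n·M = 0.02326 × 22.99 = 0.535 g.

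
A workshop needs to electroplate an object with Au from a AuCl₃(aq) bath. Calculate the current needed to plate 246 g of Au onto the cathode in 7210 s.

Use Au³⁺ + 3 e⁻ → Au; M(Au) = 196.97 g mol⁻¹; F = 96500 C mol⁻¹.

50.1 A

n(Au) = 246 / 196.97 = 1.249 mol.
n(e⁻) = 3 × 1.249 = 3.747 mol.
Q = n(e⁻)·F = 3.747 × 96500 = 361600 C.
I = Q/t = 361600 / 7210.0 s = 50.1 A.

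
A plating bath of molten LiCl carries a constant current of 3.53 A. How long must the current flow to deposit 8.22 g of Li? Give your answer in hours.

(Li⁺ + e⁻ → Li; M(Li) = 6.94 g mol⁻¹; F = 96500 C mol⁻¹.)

8.99 h

n(Li) = m/M = 8.22 / 6.94 = 1.184 mol.
Each Li atom requires 1 electron, so n(e⁻) = 1 × 1.184 = 1.184 mol.
Q = n(e⁻)·F = 1.184 × 96500 = 114300 C.
t = Q/I = 114300 / 3.530 A = 32380 s = 8.99 h.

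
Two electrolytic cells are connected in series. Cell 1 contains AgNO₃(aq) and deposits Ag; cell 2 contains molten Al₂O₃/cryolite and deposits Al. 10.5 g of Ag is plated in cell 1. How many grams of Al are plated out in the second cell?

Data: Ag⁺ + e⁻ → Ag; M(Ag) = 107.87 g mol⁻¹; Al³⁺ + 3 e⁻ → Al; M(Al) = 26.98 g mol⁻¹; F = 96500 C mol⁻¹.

0.875 g

n(Ag) = 10.5 / 107.87 = 0.09734 mol.
Since Ag⁺ + e⁻ → Ag, n(e⁻) passed = 1 × 0.09734 = 0.09734 mol.
Cells in series carry the same charge, so the same 0.09734 mol of electrons passes through cell 2.
Al³⁺ + 3 e⁻ → Al, so n(Al) = 0.09734 / 3 = 0.03245 mol.
m(Al) = 0.03245 × 26.98 = 0.875 g.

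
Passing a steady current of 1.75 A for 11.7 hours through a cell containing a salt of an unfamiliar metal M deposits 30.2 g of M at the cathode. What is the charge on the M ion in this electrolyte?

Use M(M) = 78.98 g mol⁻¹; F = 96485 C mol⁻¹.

Q = I·t = 1.750 A × 42120 s = 73710 C, so n(e⁻) = 73710/96485 = 0.7640 mol.
n(M) deposited = 30.2 / 78.98 = 0.3824 mol.
Electrons per atom = n(e⁻)/n(M) = 0.7640 / 0.3824 = 2.00 ≈ 2, so the ion is M²⁺.

+2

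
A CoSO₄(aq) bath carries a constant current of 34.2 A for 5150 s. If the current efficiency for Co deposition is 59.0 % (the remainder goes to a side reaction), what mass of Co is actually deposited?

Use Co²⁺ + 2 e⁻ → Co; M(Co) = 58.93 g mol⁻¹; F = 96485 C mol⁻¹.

Q = I·t = 34.20 × 5150.0 = 176100 C.
n(e⁻) = 176100/96485 = 1.825 mol; theoretically n(Co) = 1.825/2 = 0.9127 mol, m_theo = 53.79 g.
At 59.0 % efficiency, m_actual = 0.590 × 53.79 = 31.7 g.

31.7 g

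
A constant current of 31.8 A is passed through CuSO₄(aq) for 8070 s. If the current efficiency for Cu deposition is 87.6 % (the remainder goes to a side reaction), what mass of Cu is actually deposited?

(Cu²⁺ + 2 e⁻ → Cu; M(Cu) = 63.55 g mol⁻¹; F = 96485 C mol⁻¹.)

74.0 g

Q = I·t = 31.80 × 8070.0 = 256600 C.
n(e⁻) = 256600/96485 = 2.660 mol; theoretically n(Cu) = 2.660/2 = 1.330 mol, m_theo = 84.51 g.
At 87.6 % efficiency, m_actual = 0.876 × 84.51 = 74.0 g.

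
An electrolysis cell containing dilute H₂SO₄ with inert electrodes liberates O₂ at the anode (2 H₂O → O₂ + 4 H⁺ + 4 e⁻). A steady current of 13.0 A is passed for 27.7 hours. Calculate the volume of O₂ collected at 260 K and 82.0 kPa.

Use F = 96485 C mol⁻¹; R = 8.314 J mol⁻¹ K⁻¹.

88.5 L

Q = I·t = 13.00 A × 99720 s = 1296000 C.
n(e⁻) = Q/F = 1296000 / 96485 = 13.44 mol.
4 electrons are transferred per O₂ molecule, so n(O₂) = 13.44 / 4 = 3.359 mol.
V = nRT/P = (3.359 × 8.314 × 260) / (82.0 × 10³ Pa) = 0.0885 m³ = 88.5 L.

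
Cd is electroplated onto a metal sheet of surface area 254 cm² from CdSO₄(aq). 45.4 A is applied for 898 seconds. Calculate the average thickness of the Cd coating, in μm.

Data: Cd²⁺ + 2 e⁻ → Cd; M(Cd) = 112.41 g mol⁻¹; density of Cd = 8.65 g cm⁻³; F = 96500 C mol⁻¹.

Q = I·t = 45.40 × 898.00 = 40770 C; n(e⁻) = 0.4225 mol.
n(Cd) = n(e⁻)/2 = 0.2112 mol, so m = 0.2112 × 112.41 = 23.75 g.
Volume = m/ρ = 23.75 / 8.65 = 2.745 cm³.
Thickness = V/A = 2.745 / 254 = 0.0108 cm = 108 μm.

108 μm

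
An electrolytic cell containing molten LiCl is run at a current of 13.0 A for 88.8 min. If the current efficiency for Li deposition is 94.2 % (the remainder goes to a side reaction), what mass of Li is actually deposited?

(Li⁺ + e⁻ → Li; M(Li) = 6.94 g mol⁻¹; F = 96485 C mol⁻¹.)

4.69 g

Q = I·t = 13.00 × 5328.0 = 69260 C.
n(e⁻) = 69260/96485 = 0.7179 mol; theoretically n(Li) = 0.7179/1 = 0.7179 mol, m_theo = 4.982 g.
At 94.2 % efficiency, m_actual = 0.942 × 4.982 = 4.69 g.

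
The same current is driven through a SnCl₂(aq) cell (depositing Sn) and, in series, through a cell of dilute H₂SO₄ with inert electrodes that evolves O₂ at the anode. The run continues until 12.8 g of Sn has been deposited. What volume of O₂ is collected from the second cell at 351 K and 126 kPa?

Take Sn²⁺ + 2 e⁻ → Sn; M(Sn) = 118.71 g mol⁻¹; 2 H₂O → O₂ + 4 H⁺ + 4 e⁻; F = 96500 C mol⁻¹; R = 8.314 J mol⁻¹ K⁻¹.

n(Sn) = 12.8 / 118.71 = 0.1078 mol, so n(e⁻) = 2 × 0.1078 = 0.2157 mol.
The cells are in series, so the same 0.2157 mol of electrons passes through the second cell.
2 H₂O → O₂ + 4 H⁺ + 4 e⁻ — 4 mol e⁻ per mol O₂, so n(O₂) = 0.2157/4 = 0.05391 mol.
V = nRT/P = (0.05391 × 8.314 × 351) / (126 × 10³) = 0.00125 m³ = 1.25 L.

1.25 L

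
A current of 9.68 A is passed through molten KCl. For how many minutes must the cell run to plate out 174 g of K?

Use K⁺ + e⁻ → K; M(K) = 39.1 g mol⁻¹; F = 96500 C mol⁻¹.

739 min

n(K) = m/M = 174 / 39.1 = 4.450 mol.
Each K atom requires 1 electron, so n(e⁻) = 1 × 4.450 = 4.450 mol.
Q = n(e⁻)·F = 4.450 × 96500 = 429400 C.
t = Q/I = 429400 / 9.680 A = 44360 s = 739 min.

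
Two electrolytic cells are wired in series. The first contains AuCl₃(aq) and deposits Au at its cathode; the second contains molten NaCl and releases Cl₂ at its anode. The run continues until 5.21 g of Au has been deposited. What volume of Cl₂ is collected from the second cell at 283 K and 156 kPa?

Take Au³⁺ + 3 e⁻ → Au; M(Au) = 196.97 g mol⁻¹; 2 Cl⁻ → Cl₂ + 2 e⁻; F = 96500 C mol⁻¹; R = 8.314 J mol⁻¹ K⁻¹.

n(Au) = 5.21 / 196.97 = 0.02645 mol, so n(e⁻) = 3 × 0.02645 = 0.07935 mol.
The cells are in series, so the same 0.07935 mol of electrons passes through the second cell.
2 Cl⁻ → Cl₂ + 2 e⁻ — 2 mol e⁻ per mol Cl₂, so n(Cl₂) = 0.07935/2 = 0.03968 mol.
V = nRT/P = (0.03968 × 8.314 × 283) / (156 × 10³) = 5.98 × 10⁻⁴ m³ = 0.598 L.

0.598 L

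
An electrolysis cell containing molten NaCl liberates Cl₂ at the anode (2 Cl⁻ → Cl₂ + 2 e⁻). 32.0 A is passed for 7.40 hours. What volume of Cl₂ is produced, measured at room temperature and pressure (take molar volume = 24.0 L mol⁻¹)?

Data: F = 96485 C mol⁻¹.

Q = I·t = 32.00 A × 26640 s = 852500 C.
n(e⁻) = Q/F = 852500 / 96485 = 8.835 mol.
2 electrons are transferred per Cl₂ molecule, so n(Cl₂) = 8.835 / 2 = 4.418 mol.
V = n × V_m = 4.418 × 24.0 = 106 L.

106 L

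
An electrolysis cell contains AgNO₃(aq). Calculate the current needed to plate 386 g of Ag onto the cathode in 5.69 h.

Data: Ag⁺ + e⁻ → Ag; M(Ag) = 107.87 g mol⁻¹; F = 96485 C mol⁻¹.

16.9 A

n(Ag) = 386 / 107.87 = 3.578 mol.
n(e⁻) = 1 × 3.578 = 3.578 mol.
Q = n(e⁻)·F = 3.578 × 96485 = 345300 C.
I = Q/t = 345300 / 20484 s = 16.9 A.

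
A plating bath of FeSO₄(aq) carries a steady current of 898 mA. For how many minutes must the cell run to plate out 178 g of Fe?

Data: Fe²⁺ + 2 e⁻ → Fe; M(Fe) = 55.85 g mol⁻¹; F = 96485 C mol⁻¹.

11400 min

n(Fe) = m/M = 178 / 55.85 = 3.187 mol.
Each Fe atom requires 2 electrons, so n(e⁻) = 2 × 3.187 = 6.374 mol.
Q = n(e⁻)·F = 6.374 × 96485 = 615000 C.
t = Q/I = 615000 / 0.8980 A = 684900 s = 11400 min.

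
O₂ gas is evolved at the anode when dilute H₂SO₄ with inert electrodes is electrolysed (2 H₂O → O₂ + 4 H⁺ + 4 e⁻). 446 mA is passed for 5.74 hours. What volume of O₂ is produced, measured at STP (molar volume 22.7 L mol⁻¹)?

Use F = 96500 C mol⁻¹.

Q = I·t = 0.4460 A × 20664 s = 9216 C.
n(e⁻) = Q/F = 9216 / 96500 = 0.09550 mol.
4 electrons are transferred per O₂ molecule, so n(O₂) = 0.09550 / 4 = 0.02388 mol.
V = n × V_m = 0.02388 × 22.7 = 0.542 L.

0.542 L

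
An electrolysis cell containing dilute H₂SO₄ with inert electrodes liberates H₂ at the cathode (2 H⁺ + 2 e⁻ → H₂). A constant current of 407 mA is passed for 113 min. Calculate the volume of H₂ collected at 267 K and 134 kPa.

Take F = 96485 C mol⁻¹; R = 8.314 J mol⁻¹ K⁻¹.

Q = I·t = 0.4070 A × 6780.0 s = 2759 C.
n(e⁻) = Q/F = 2759 / 96485 = 0.02860 mol.
2 electrons are transferred per H₂ molecule, so n(H₂) = 0.02860 / 2 = 0.01430 mol.
V = nRT/P = (0.01430 × 8.314 × 267) / (134 × 10³ Pa) = 2.37 × 10⁻⁴ m³ = 0.237 L.

0.237 L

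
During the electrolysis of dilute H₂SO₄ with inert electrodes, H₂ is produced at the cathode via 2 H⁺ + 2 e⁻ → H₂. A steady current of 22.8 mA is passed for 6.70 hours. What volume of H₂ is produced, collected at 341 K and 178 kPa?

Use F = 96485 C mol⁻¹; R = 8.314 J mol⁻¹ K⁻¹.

Q = I·t = 0.02280 A × 24120 s = 549.9 C.
n(e⁻) = Q/F = 549.9 / 96485 = 0.005700 mol.
2 electrons are transferred per H₂ molecule, so n(H₂) = 0.005700 / 2 = 0.002850 mol.
V = nRT/P = (0.002850 × 8.314 × 341) / (178 × 10³ Pa) = 4.54 × 10⁻⁵ m³ = 0.0454 L.

0.0454 L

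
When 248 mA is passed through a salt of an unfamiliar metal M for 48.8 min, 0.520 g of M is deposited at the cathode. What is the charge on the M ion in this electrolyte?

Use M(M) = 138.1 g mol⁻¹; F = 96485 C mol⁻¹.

Q = I·t = 0.2480 A × 2928.0 s = 726.1 C, so n(e⁻) = 726.1/96485 = 0.007526 mol.
n(M) deposited = 0.520 / 138.1 = 0.003765 mol.
Electrons per atom = n(e⁻)/n(M) = 0.007526 / 0.003765 = 2.00 ≈ 2, so the ion is M²⁺.

+2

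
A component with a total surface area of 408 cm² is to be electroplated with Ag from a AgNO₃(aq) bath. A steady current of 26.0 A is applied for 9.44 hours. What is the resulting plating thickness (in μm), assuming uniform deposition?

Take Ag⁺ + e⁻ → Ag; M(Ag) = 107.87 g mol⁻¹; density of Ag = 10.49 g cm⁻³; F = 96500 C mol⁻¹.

Q = I·t = 26.00 × 33984 = 883600 C; n(e⁻) = 9.156 mol.
n(Ag) = n(e⁻)/1 = 9.156 mol, so m = 9.156 × 107.87 = 987.7 g.
Volume = m/ρ = 987.7 / 10.49 = 94.16 cm³.
Thickness = V/A = 94.16 / 408 = 0.231 cm = 2310 μm.

2310 μm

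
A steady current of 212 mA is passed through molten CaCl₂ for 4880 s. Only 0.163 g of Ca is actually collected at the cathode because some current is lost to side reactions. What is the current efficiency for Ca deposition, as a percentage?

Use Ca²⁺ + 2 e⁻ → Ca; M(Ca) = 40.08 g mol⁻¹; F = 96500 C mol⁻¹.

75.9 %

Q = I·t = 0.2120 × 4880.0 = 1035 C; n(e⁻) = 1035/96500 = 0.01072 mol.
Theoretical n(Ca) = n(e⁻)/2 = 0.005360 mol, i.e. m_theo = 0.005360 × 40.08 = 0.2148 g.
Efficiency = m_actual / m_theo = 0.163 / 0.2148 = 75.9 %.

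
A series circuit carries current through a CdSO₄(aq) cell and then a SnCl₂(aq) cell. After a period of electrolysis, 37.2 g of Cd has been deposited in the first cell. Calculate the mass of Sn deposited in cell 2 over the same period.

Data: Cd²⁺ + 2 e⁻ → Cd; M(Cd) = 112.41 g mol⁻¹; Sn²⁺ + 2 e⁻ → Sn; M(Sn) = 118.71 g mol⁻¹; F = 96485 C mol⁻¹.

39.3 g

n(Cd) = 37.2 / 112.41 = 0.3309 mol.
Since Cd²⁺ + 2 e⁻ → Cd, n(e⁻) passed = 2 × 0.3309 = 0.6619 mol.
Cells in series carry the same charge, so the same 0.6619 mol of electrons passes through cell 2.
Sn²⁺ + 2 e⁻ → Sn, so n(Sn) = 0.6619 / 2 = 0.3309 mol.
m(Sn) = 0.3309 × 118.71 = 39.3 g.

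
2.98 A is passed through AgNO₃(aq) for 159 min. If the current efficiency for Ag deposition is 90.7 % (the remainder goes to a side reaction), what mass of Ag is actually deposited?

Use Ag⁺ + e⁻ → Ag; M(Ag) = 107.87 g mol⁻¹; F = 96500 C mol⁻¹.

28.8 g

Q = I·t = 2.980 × 9540.0 = 28430 C.
n(e⁻) = 28430/96500 = 0.2946 mol; theoretically n(Ag) = 0.2946/1 = 0.2946 mol, m_theo = 31.78 g.
At 90.7 % efficiency, m_actual = 0.907 × 31.78 = 28.8 g.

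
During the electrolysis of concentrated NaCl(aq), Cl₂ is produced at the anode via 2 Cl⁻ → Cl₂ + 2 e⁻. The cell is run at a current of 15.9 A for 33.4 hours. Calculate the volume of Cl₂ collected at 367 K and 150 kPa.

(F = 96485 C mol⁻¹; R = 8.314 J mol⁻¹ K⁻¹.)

202 L

Q = I·t = 15.90 A × 120240 s = 1912000 C.
n(e⁻) = Q/F = 1912000 / 96485 = 19.81 mol.
2 electrons are transferred per Cl₂ molecule, so n(Cl₂) = 19.81 / 2 = 9.907 mol.
V = nRT/P = (9.907 × 8.314 × 367) / (150 × 10³ Pa) = 0.202 m³ = 202 L.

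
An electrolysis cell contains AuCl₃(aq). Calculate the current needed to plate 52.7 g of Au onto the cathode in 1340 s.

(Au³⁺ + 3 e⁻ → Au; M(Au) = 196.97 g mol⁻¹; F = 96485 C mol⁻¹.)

n(Au) = 52.7 / 196.97 = 0.2676 mol.
n(e⁻) = 3 × 0.2676 = 0.8027 mol.
Q = n(e⁻)·F = 0.8027 × 96485 = 77440 C.
I = Q/t = 77440 / 1340.0 s = 57.8 A.

57.8 A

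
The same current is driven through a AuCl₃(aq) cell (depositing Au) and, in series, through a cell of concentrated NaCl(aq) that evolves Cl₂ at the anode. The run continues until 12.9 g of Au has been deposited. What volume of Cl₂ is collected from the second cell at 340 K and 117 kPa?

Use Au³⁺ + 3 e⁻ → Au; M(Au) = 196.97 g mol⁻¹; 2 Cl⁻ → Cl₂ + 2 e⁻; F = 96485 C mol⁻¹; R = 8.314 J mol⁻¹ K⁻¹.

n(Au) = 12.9 / 196.97 = 0.06549 mol, so n(e⁻) = 3 × 0.06549 = 0.1965 mol.
The cells are in series, so the same 0.1965 mol of electrons passes through the second cell.
2 Cl⁻ → Cl₂ + 2 e⁻ — 2 mol e⁻ per mol Cl₂, so n(Cl₂) = 0.1965/2 = 0.09824 mol.
V = nRT/P = (0.09824 × 8.314 × 340) / (117 × 10³) = 0.00237 m³ = 2.37 L.

2.37 L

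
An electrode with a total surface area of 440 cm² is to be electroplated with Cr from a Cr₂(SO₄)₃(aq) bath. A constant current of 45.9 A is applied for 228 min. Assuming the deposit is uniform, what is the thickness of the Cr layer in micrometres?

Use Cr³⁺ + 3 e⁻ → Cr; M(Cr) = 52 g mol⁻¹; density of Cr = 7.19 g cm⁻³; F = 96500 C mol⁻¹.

Q = I·t = 45.90 × 13680 = 627900 C; n(e⁻) = 6.507 mol.
n(Cr) = n(e⁻)/3 = 2.169 mol, so m = 2.169 × 52 = 112.8 g.
Volume = m/ρ = 112.8 / 7.19 = 15.69 cm³.
Thickness = V/A = 15.69 / 440 = 0.0357 cm = 357 μm.

357 μm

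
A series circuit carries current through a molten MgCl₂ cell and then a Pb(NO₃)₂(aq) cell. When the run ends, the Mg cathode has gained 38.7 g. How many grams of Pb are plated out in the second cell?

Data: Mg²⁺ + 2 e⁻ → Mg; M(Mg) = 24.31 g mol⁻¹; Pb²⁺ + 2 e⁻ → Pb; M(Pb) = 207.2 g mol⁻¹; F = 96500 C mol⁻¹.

n(Mg) = 38.7 / 24.31 = 1.592 mol.
Since Mg²⁺ + 2 e⁻ → Mg, n(e⁻) passed = 2 × 1.592 = 3.184 mol.
Cells in series carry the same charge, so the same 3.184 mol of electrons passes through cell 2.
Pb²⁺ + 2 e⁻ → Pb, so n(Pb) = 3.184 / 2 = 1.592 mol.
m(Pb) = 1.592 × 207.2 = 330 g.

330 g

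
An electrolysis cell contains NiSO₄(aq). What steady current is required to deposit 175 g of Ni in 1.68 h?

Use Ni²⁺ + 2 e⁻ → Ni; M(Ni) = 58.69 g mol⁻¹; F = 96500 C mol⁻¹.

95.2 A

n(Ni) = 175 / 58.69 = 2.982 mol.
n(e⁻) = 2 × 2.982 = 5.964 mol.
Q = n(e⁻)·F = 5.964 × 96500 = 575500 C.
I = Q/t = 575500 / 6048.0 s = 95.2 A.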